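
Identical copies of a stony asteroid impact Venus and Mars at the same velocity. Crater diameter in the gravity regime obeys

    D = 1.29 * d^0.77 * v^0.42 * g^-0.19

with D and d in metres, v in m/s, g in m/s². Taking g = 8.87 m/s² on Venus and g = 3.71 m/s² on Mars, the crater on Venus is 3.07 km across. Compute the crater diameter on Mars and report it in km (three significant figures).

D ≈ 3.62 km

All impactor-dependent factors cancel in the ratio, leaving D_Mars/D_Venus = (g_Mars/g_Venus)^-0.19.
(3.71/8.87)^-0.19 = 0.4183^-0.19 = 1.180
D_Mars = 1.180 × 3.07 km = 3.62 km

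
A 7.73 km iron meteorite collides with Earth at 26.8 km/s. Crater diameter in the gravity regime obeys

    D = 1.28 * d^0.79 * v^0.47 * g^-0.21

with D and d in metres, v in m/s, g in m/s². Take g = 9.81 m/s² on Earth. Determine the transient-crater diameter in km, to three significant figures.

In SI units: d = 7730 m, v = 26800 m/s.
d^0.79 = 7730^0.79 = 1179
v^0.47 = 26800^0.47 = 120.6
g^-0.21 = 9.81^-0.21 = 0.6191
D = 1.28 × 1179 × 120.6 × 0.6191 = 1.127 × 10^5 m
   = 112.7 km

D ≈ 113 km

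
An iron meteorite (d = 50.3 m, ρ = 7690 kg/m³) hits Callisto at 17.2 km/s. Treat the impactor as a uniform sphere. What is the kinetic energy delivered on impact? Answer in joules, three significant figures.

v = 17200 m/s.
Mass m = (π/6) ρ d³ = (π/6) × 7690 × (50.3)³ = 5.124 × 10^8 kg
E = ½ m v² = 0.5 × 5.124 × 10^8 × (17200)² = 7.579 × 10^16 J

E ≈ 7.58 × 10^16 J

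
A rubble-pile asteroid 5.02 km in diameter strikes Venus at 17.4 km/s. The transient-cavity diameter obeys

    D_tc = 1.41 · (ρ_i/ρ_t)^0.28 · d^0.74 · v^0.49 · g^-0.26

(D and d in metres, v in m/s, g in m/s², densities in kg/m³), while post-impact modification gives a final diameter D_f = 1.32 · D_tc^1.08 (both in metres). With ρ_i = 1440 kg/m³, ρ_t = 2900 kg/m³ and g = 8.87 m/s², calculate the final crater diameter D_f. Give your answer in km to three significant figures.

D_f ≈ 133 km

In SI: d = 5020 m, v = 17400 m/s.
(ρ_i/ρ_t)^0.28 = (1440/2900)^0.28 = 0.8220
d^0.74 = 5020^0.74 = 547.7
v^0.49 = 17400^0.49 = 119.6
g^-0.26 = 8.87^-0.26 = 0.5669
D_tc = 1.41 × 0.8220 × 547.7 × 119.6 × 0.5669 = 43040 m
D_f = 1.32 × (43040)^1.08 = 1.334 × 10^5 m
     = 133.4 km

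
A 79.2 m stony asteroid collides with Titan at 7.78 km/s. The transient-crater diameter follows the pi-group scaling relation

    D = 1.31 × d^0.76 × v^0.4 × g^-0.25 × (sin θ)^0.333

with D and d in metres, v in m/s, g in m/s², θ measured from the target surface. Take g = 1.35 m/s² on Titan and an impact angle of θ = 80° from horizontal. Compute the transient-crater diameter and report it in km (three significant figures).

D ≈ 1.21 km

In SI units: v = 7780 m/s.
d^0.76 = 79.2^0.76 = 27.74
v^0.4 = 7780^0.4 = 36.01
g^-0.25 = 1.35^-0.25 = 0.9277
(sin 80°)^0.333 = 0.9848^0.333 = 0.9949
D = 1.31 × 27.74 × 36.01 × 0.9277 × 0.9949 = 1208 m
   = 1.208 km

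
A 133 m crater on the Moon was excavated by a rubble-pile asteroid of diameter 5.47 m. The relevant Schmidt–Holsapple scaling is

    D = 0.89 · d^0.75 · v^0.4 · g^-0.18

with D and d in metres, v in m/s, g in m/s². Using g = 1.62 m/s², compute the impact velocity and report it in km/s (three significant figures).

v ≈ 14.0 km/s

Rearranging for v: v = [D / (0.89 · 5.47^0.75 · 1.62^-0.18)]^(1/0.4).
5.47^0.75 = 3.577
1.62^-0.18 = 0.9168
Denominator = 0.89 × 3.577 × 0.9168 = 2.919
D / 2.919 = 133 / 2.919 = 45.56
v = 45.56^(1/0.4) = 45.56^2.5 = 14011 m/s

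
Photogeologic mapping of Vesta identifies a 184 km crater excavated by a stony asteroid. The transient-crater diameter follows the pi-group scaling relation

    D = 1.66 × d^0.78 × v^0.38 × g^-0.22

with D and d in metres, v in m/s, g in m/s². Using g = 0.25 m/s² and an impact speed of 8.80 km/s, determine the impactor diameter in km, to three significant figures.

d ≈ 23.8 km

Rearranging for d: d = [D / (1.66 · 8800^0.38 · 0.25^-0.22)]^(1/0.78).
D = 184000 m.
8800^0.38 = 31.54
0.25^-0.22 = 1.357
Denominator = 1.66 × 31.54 × 1.357 = 71.05
D / 71.05 = 184000 / 71.05 = 2590
d = 2590^(1/0.78) = 2590^1.2821 = 23779 m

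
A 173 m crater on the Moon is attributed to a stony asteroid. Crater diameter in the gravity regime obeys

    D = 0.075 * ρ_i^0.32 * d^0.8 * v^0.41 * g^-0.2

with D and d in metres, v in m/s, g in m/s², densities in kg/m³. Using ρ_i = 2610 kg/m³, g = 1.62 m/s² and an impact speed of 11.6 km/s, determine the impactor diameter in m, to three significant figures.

Rearranging for d: d = [D / (0.075 · 2610^0.32 · 11600^0.41 · 1.62^-0.2)]^(1/0.8).
2610^0.32 = 12.40
11600^0.41 = 46.39
1.62^-0.2 = 0.9080
Denominator = 0.075 × 12.40 × 46.39 × 0.9080 = 39.17
D / 39.17 = 173 / 39.17 = 4.417
d = 4.417^(1/0.8) = 4.417^1.25 = 6.403 m

d ≈ 6.40 m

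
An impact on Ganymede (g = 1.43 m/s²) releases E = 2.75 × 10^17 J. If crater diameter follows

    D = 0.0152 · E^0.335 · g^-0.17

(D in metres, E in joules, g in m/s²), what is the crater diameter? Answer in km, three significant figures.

E^0.335 = (2.75 × 10^17)^0.335 = 6.953 × 10^5
g^-0.17 = 1.43^-0.17 = 0.9410
D = 0.0152 × 6.953 × 10^5 × 0.9410 = 9945 m
   = 9.945 km

D ≈ 9.95 km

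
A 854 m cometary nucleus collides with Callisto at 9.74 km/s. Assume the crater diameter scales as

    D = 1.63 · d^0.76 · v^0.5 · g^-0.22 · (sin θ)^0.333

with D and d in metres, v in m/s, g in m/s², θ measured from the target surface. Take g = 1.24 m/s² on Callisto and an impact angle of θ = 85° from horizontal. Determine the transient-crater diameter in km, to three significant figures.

D ≈ 25.9 km

In SI units: v = 9740 m/s.
d^0.76 = 854^0.76 = 169.0
v^0.5 = 9740^0.5 = 98.69
g^-0.22 = 1.24^-0.22 = 0.9538
(sin 85°)^0.333 = 0.9962^0.333 = 0.9987
D = 1.63 × 169.0 × 98.69 × 0.9538 × 0.9987 = 25896 m
   = 25.90 km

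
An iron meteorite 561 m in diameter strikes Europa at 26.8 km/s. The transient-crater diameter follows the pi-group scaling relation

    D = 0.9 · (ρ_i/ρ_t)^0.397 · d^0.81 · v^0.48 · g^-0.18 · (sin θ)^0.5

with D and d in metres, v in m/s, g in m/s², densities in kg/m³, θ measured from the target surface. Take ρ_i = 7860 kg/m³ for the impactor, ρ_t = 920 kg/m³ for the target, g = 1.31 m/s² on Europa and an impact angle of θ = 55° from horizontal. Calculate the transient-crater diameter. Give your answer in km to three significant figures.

In SI units: v = 26800 m/s.
(ρ_i/ρ_t)^0.397 = (7860/920)^0.397 = 2.343
d^0.81 = 561^0.81 = 168.5
v^0.48 = 26800^0.48 = 133.5
g^-0.18 = 1.31^-0.18 = 0.9526
(sin 55°)^0.5 = 0.8192^0.5 = 0.9051
D = 0.9 × 2.343 × 168.5 × 133.5 × 0.9526 × 0.9051 = 40898 m
   = 40.90 km

D ≈ 40.9 km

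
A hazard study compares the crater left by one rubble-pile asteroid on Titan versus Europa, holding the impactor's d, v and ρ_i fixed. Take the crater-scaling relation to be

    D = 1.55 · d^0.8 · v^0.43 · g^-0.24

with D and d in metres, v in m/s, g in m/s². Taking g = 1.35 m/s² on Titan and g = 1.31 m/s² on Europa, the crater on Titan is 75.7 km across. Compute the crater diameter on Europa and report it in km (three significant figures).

D ≈ 76.2 km

All impactor-dependent factors cancel in the ratio, leaving D_Europa/D_Titan = (g_Europa/g_Titan)^-0.24.
(1.31/1.35)^-0.24 = 0.9704^-0.24 = 1.007
D_Europa = 1.007 × 75.7 km = 76.2 km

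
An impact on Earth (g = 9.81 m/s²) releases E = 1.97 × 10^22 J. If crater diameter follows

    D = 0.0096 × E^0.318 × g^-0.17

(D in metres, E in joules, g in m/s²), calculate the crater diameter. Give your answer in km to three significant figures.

E^0.318 = (1.97 × 10^22)^0.318 = 1.229 × 10^7
g^-0.17 = 9.81^-0.17 = 0.6783
D = 0.0096 × 1.229 × 10^7 × 0.6783 = 80029 m
   = 80.03 km

D ≈ 80.0 km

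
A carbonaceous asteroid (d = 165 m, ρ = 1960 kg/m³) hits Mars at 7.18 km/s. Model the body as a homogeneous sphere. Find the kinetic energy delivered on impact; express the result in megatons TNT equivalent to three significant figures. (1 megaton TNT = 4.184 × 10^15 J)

v = 7180 m/s.
Mass m = (π/6) ρ d³ = (π/6) × 1960 × (165)³ = 4.610 × 10^9 kg
E = ½ m v² = 0.5 × 4.610 × 10^9 × (7180)² = 1.188 × 10^17 J
   = 1.188 × 10^17 / 4.184×10^15 = 28.39 Mt

E ≈ 28.4 Mt TNT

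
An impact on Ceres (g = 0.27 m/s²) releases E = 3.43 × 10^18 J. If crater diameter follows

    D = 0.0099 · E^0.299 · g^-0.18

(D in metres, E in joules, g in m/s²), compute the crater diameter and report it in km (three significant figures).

D ≈ 4.37 km

E^0.299 = (3.43 × 10^18)^0.299 = 3.484 × 10^5
g^-0.18 = 0.27^-0.18 = 1.266
D = 0.0099 × 3.484 × 10^5 × 1.266 = 4367 m
   = 4.367 km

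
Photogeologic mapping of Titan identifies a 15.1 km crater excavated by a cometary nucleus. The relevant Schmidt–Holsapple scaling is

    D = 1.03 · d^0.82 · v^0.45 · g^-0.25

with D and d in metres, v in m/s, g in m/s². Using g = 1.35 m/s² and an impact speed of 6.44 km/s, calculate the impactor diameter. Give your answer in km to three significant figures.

Rearranging for d: d = [D / (1.03 · 6440^0.45 · 1.35^-0.25)]^(1/0.82).
D = 15100 m.
6440^0.45 = 51.76
1.35^-0.25 = 0.9277
Denominator = 1.03 × 51.76 × 0.9277 = 49.46
D / 49.46 = 15100 / 49.46 = 305.3
d = 305.3^(1/0.82) = 305.3^1.2195 = 1072 m

d ≈ 1.07 km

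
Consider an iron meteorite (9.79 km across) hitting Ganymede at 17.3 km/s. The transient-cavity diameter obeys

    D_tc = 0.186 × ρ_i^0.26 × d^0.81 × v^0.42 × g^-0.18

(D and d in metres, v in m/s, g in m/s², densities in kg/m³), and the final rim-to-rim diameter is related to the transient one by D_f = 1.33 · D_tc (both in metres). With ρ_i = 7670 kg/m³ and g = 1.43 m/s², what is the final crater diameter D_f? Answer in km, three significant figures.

In SI: d = 9790 m, v = 17300 m/s.
ρ_i^0.26 = 7670^0.26 = 10.23
d^0.81 = 9790^0.81 = 1708
v^0.42 = 17300^0.42 = 60.25
g^-0.18 = 1.43^-0.18 = 0.9376
D_tc = 0.186 × 10.23 × 1708 × 60.25 × 0.9376 = 1.836 × 10^5 m
D_f = 1.33 × 1.836 × 10^5 = 2.442 × 10^5 m
     = 244.2 km

D_f ≈ 244 km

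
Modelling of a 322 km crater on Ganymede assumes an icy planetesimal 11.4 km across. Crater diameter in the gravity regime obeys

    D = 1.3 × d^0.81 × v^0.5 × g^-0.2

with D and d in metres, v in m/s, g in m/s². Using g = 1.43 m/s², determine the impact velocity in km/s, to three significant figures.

Rearranging for v: v = [D / (1.3 · 11400^0.81 · 1.43^-0.2)]^(1/0.5).
D = 322000 m.
11400^0.81 = 1932
1.43^-0.2 = 0.9310
Denominator = 1.3 × 1932 × 0.9310 = 2338
D / 2338 = 322000 / 2338 = 137.7
v = 137.7^(1/0.5) = 137.7^2 = 18961 m/s

v ≈ 19.0 km/s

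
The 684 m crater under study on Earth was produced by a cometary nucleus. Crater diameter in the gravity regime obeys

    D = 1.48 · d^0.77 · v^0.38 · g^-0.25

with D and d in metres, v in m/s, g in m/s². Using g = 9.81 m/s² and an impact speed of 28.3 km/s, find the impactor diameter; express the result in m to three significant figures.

Rearranging for d: d = [D / (1.48 · 28300^0.38 · 9.81^-0.25)]^(1/0.77).
28300^0.38 = 49.17
9.81^-0.25 = 0.5650
Denominator = 1.48 × 49.17 × 0.5650 = 41.12
D / 41.12 = 684 / 41.12 = 16.63
d = 16.63^(1/0.77) = 16.63^1.2987 = 38.51 m

d ≈ 38.5 m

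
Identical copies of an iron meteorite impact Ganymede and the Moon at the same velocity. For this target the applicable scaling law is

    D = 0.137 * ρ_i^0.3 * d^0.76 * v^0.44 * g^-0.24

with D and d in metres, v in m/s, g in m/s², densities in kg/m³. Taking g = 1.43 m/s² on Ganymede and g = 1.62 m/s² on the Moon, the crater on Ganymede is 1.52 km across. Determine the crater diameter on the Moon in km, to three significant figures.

D ≈ 1.48 km

All impactor-dependent factors cancel in the ratio, leaving D_Moon/D_Ganymede = (g_Moon/g_Ganymede)^-0.24.
(1.62/1.43)^-0.24 = 1.133^-0.24 = 0.9705
D_Moon = 0.9705 × 1.52 km = 1.48 km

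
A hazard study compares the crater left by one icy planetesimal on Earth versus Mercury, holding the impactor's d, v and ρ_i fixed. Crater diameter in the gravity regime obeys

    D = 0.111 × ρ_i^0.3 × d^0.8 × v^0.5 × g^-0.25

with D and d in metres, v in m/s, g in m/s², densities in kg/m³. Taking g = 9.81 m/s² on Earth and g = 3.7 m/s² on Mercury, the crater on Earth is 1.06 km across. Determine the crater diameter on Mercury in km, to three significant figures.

D ≈ 1.35 km

All impactor-dependent factors cancel in the ratio, leaving D_Mercury/D_Earth = (g_Mercury/g_Earth)^-0.25.
(3.7/9.81)^-0.25 = 0.3772^-0.25 = 1.276
D_Mercury = 1.276 × 1.06 km = 1.35 km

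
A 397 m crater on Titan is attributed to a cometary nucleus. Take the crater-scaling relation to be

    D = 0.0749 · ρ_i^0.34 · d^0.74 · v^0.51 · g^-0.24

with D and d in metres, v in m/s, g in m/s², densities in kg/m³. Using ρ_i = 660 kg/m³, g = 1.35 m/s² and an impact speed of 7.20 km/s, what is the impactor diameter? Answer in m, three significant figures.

d ≈ 13.2 m

Rearranging for d: d = [D / (0.0749 · 660^0.34 · 7200^0.51 · 1.35^-0.24)]^(1/0.74).
660^0.34 = 9.092
7200^0.51 = 92.73
1.35^-0.24 = 0.9305
Denominator = 0.0749 × 9.092 × 92.73 × 0.9305 = 58.76
D / 58.76 = 397 / 58.76 = 6.756
d = 6.756^(1/0.74) = 6.756^1.3514 = 13.22 m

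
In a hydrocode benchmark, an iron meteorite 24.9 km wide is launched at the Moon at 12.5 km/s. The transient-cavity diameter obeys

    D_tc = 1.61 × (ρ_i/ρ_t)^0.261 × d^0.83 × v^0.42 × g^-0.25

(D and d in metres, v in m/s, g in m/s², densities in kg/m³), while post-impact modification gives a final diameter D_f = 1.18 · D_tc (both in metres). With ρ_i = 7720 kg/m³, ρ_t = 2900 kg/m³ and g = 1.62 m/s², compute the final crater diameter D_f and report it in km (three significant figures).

D_f ≈ 509 km

In SI: d = 24900 m, v = 12500 m/s.
(ρ_i/ρ_t)^0.261 = (7720/2900)^0.261 = 1.291
d^0.83 = 24900^0.83 = 4455
v^0.42 = 12500^0.42 = 52.57
g^-0.25 = 1.62^-0.25 = 0.8864
D_tc = 1.61 × 1.291 × 4455 × 52.57 × 0.8864 = 4.315 × 10^5 m
D_f = 1.18 × 4.315 × 10^5 = 5.092 × 10^5 m
     = 509.2 km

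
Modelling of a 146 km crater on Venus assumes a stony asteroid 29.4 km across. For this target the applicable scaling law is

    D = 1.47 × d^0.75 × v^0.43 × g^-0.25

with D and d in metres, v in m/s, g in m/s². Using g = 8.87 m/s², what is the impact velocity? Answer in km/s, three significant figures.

Rearranging for v: v = [D / (1.47 · 29400^0.75 · 8.87^-0.25)]^(1/0.43).
D = 146000 m.
29400^0.75 = 2245
8.87^-0.25 = 0.5795
Denominator = 1.47 × 2245 × 0.5795 = 1912
D / 1912 = 146000 / 1912 = 76.36
v = 76.36^(1/0.43) = 76.36^2.3256 = 23922 m/s

v ≈ 23.9 km/s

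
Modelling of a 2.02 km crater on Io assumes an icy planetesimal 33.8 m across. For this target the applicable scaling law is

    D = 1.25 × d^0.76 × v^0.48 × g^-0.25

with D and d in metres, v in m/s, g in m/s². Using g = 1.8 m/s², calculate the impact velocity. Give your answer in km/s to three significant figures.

Rearranging for v: v = [D / (1.25 · 33.8^0.76 · 1.8^-0.25)]^(1/0.48).
D = 2020 m.
33.8^0.76 = 14.52
1.8^-0.25 = 0.8633
Denominator = 1.25 × 14.52 × 0.8633 = 15.67
D / 15.67 = 2020 / 15.67 = 128.9
v = 128.9^(1/0.48) = 128.9^2.0833 = 24905 m/s

v ≈ 24.9 km/s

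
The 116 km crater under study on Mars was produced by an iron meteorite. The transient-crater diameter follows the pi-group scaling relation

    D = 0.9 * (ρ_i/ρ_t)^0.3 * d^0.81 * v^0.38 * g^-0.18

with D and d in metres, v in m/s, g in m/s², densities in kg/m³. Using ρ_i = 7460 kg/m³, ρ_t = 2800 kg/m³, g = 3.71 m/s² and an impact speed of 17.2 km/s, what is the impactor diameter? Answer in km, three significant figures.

Rearranging for d: d = [D / (0.9 · (7460/2800)^0.3 · 17200^0.38 · 3.71^-0.18)]^(1/0.81).
D = 116000 m.
(7460/2800)^0.3 = 1.342
17200^0.38 = 40.69
3.71^-0.18 = 0.7898
Denominator = 0.9 × 1.342 × 40.69 × 0.7898 = 38.82
D / 38.82 = 116000 / 38.82 = 2988
d = 2988^(1/0.81) = 2988^1.2346 = 19530 m

d ≈ 19.5 km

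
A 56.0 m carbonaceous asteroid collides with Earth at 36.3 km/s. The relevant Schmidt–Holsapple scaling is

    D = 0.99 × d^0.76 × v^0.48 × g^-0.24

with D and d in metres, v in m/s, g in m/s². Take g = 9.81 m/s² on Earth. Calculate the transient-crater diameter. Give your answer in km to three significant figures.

D ≈ 1.88 km

In SI units: v = 36300 m/s.
d^0.76 = 56^0.76 = 21.31
v^0.48 = 36300^0.48 = 154.4
g^-0.24 = 9.81^-0.24 = 0.5781
D = 0.99 × 21.31 × 154.4 × 0.5781 = 1883 m
   = 1.883 km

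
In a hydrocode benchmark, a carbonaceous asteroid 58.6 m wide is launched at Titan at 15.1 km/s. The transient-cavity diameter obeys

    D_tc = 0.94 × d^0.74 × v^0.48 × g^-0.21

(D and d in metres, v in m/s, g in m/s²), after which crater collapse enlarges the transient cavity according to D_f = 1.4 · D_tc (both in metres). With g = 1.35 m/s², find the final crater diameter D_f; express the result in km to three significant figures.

v = 15100 m/s.
d^0.74 = 58.6^0.74 = 20.34
v^0.48 = 15100^0.48 = 101.4
g^-0.21 = 1.35^-0.21 = 0.9389
D_tc = 0.94 × 20.34 × 101.4 × 0.9389 = 1820 m
D_f = 1.4 × 1820 = 2548 m
     = 2.548 km

D_f ≈ 2.55 km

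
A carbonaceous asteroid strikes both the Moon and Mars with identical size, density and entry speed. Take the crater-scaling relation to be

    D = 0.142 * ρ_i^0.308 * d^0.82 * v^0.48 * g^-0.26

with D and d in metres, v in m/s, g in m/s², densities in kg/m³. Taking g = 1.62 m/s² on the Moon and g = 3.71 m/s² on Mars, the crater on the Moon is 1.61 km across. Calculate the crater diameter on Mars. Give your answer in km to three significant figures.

D ≈ 1.30 km

All impactor-dependent factors cancel in the ratio, leaving D_Mars/D_Moon = (g_Mars/g_Moon)^-0.26.
(3.71/1.62)^-0.26 = 2.290^-0.26 = 0.8062
D_Mars = 0.8062 × 1.61 km = 1.30 km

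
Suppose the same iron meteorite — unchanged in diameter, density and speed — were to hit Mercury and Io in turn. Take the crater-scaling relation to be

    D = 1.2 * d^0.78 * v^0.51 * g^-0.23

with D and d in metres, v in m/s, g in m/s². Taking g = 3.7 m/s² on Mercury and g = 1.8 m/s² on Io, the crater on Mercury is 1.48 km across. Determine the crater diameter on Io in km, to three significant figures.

D ≈ 1.75 km

All impactor-dependent factors cancel in the ratio, leaving D_Io/D_Mercury = (g_Io/g_Mercury)^-0.23.
(1.8/3.7)^-0.23 = 0.4865^-0.23 = 1.180
D_Io = 1.180 × 1.48 km = 1.75 km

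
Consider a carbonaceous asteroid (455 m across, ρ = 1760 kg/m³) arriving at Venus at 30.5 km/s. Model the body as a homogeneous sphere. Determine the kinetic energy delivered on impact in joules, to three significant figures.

E ≈ 4.04 × 10^19 J

v = 30500 m/s.
Mass m = (π/6) ρ d³ = (π/6) × 1760 × (455)³ = 8.681 × 10^10 kg
E = ½ m v² = 0.5 × 8.681 × 10^10 × (30500)² = 4.038 × 10^19 J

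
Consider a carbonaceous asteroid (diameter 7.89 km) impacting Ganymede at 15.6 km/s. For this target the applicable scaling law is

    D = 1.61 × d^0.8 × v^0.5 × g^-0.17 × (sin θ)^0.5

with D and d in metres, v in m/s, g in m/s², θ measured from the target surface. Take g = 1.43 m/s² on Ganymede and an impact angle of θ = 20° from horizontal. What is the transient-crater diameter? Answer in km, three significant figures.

D ≈ 145 km

In SI units: d = 7890 m, v = 15600 m/s.
d^0.8 = 7890^0.8 = 1311
v^0.5 = 15600^0.5 = 124.9
g^-0.17 = 1.43^-0.17 = 0.9410
(sin 20°)^0.5 = 0.3420^0.5 = 0.5848
D = 1.61 × 1311 × 124.9 × 0.9410 × 0.5848 = 1.451 × 10^5 m
   = 145.1 km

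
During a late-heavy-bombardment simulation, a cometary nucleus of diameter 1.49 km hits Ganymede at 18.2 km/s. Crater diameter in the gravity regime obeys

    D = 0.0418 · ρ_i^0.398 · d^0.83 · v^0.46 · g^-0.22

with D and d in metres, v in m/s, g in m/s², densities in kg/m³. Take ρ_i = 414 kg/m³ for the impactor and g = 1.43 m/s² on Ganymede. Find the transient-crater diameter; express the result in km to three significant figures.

D ≈ 16.7 km

In SI units: d = 1490 m, v = 18200 m/s.
ρ_i^0.398 = 414^0.398 = 11.00
d^0.83 = 1490^0.83 = 430.3
v^0.46 = 18200^0.46 = 91.12
g^-0.22 = 1.43^-0.22 = 0.9243
D = 0.0418 × 11.00 × 430.3 × 91.12 × 0.9243 = 16664 m
   = 16.66 km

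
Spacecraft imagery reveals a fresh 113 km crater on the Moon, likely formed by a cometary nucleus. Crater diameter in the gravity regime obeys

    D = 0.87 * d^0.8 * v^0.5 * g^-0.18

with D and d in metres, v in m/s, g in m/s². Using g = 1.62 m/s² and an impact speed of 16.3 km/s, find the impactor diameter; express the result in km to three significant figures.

d ≈ 6.40 km

Rearranging for d: d = [D / (0.87 · 16300^0.5 · 1.62^-0.18)]^(1/0.8).
D = 113000 m.
16300^0.5 = 127.7
1.62^-0.18 = 0.9168
Denominator = 0.87 × 127.7 × 0.9168 = 101.9
D / 101.9 = 113000 / 101.9 = 1109
d = 1109^(1/0.8) = 1109^1.25 = 6400 m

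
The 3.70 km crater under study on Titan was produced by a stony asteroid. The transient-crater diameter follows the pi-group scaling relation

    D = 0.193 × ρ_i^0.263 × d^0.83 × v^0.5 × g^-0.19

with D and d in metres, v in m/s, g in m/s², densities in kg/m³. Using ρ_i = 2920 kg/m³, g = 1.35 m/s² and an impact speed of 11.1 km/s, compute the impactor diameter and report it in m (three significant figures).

d ≈ 45.1 m

Rearranging for d: d = [D / (0.193 · 2920^0.263 · 11100^0.5 · 1.35^-0.19)]^(1/0.83).
D = 3700 m.
2920^0.263 = 8.154
11100^0.5 = 105.4
1.35^-0.19 = 0.9446
Denominator = 0.193 × 8.154 × 105.4 × 0.9446 = 156.7
D / 156.7 = 3700 / 156.7 = 23.61
d = 23.61^(1/0.83) = 23.61^1.2048 = 45.11 m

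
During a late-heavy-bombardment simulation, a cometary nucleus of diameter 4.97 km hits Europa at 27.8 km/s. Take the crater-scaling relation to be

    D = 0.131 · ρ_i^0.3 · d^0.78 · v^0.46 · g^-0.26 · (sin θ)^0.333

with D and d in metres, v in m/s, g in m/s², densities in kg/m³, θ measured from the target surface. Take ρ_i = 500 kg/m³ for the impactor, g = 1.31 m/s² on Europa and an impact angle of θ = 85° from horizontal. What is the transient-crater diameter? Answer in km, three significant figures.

D ≈ 66.6 km

In SI units: d = 4970 m, v = 27800 m/s.
ρ_i^0.3 = 500^0.3 = 6.452
d^0.78 = 4970^0.78 = 764.1
v^0.46 = 27800^0.46 = 110.7
g^-0.26 = 1.31^-0.26 = 0.9322
(sin 85°)^0.333 = 0.9962^0.333 = 0.9987
D = 0.131 × 6.452 × 764.1 × 110.7 × 0.9322 × 0.9987 = 66559 m
   = 66.56 km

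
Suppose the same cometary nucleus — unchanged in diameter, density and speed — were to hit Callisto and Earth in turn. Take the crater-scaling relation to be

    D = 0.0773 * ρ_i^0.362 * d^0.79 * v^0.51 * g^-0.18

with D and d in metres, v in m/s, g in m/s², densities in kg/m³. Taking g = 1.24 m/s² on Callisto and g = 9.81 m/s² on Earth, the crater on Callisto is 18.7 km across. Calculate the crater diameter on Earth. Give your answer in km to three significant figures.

D ≈ 12.9 km

All impactor-dependent factors cancel in the ratio, leaving D_Earth/D_Callisto = (g_Earth/g_Callisto)^-0.18.
(9.81/1.24)^-0.18 = 7.911^-0.18 = 0.6892
D_Earth = 0.6892 × 18.7 km = 12.9 km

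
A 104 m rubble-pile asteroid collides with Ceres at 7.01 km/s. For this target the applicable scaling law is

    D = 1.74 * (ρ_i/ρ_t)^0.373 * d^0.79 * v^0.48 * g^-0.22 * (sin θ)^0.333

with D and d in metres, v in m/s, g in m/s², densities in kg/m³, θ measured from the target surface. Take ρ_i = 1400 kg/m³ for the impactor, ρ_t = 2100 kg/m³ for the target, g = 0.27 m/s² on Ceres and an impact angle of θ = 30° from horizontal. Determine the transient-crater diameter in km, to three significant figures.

In SI units: v = 7010 m/s.
(ρ_i/ρ_t)^0.373 = (1400/2100)^0.373 = 0.8596
d^0.79 = 104^0.79 = 39.22
v^0.48 = 7010^0.48 = 70.14
g^-0.22 = 0.27^-0.22 = 1.334
(sin 30°)^0.333 = 0.5000^0.333 = 0.7939
D = 1.74 × 0.8596 × 39.22 × 70.14 × 1.334 × 0.7939 = 4358 m
   = 4.358 km

D ≈ 4.36 km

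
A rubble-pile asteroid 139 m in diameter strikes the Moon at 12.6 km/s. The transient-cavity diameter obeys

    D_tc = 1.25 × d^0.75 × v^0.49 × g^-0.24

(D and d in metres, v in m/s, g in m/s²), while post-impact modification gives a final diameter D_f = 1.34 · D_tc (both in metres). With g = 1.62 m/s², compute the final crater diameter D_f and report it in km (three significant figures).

D_f ≈ 6.17 km

v = 12600 m/s.
d^0.75 = 139^0.75 = 40.48
v^0.49 = 12600^0.49 = 102.1
g^-0.24 = 1.62^-0.24 = 0.8907
D_tc = 1.25 × 40.48 × 102.1 × 0.8907 = 4602 m
D_f = 1.34 × 4602 = 6167 m
     = 6.167 km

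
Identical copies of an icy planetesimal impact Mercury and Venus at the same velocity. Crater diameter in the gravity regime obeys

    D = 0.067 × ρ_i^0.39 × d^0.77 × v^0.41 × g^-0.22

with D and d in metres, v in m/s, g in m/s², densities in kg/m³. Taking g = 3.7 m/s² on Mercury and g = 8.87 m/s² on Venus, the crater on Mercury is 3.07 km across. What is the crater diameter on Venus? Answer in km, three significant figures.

All impactor-dependent factors cancel in the ratio, leaving D_Venus/D_Mercury = (g_Venus/g_Mercury)^-0.22.
(8.87/3.7)^-0.22 = 2.397^-0.22 = 0.8250
D_Venus = 0.8250 × 3.07 km = 2.53 km

D ≈ 2.53 km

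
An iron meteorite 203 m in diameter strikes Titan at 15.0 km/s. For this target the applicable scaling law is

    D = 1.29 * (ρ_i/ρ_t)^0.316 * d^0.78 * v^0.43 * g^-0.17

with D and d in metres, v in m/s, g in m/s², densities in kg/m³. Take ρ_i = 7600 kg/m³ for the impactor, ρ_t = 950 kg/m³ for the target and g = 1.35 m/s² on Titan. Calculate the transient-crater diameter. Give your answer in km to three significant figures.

In SI units: v = 15000 m/s.
(ρ_i/ρ_t)^0.316 = (7600/950)^0.316 = 1.929
d^0.78 = 203^0.78 = 63.07
v^0.43 = 15000^0.43 = 62.48
g^-0.17 = 1.35^-0.17 = 0.9503
D = 1.29 × 1.929 × 63.07 × 62.48 × 0.9503 = 9319 m
   = 9.319 km

D ≈ 9.32 km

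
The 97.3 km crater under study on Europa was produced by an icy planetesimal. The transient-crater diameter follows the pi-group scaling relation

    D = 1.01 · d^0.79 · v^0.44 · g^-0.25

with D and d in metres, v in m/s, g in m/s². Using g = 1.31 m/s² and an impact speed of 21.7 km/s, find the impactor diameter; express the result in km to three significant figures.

d ≈ 8.52 km

Rearranging for d: d = [D / (1.01 · 21700^0.44 · 1.31^-0.25)]^(1/0.79).
D = 97300 m.
21700^0.44 = 80.92
1.31^-0.25 = 0.9347
Denominator = 1.01 × 80.92 × 0.9347 = 76.39
D / 76.39 = 97300 / 76.39 = 1274
d = 1274^(1/0.79) = 1274^1.2658 = 8522 m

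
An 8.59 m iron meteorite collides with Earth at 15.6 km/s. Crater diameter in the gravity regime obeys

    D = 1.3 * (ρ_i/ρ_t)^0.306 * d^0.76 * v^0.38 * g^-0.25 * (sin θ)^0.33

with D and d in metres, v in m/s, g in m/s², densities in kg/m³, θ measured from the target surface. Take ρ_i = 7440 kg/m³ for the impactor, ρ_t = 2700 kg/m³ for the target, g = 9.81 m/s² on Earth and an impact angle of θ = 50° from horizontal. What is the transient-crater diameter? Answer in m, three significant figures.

D ≈ 184 m

In SI units: v = 15600 m/s.
(ρ_i/ρ_t)^0.306 = (7440/2700)^0.306 = 1.364
d^0.76 = 8.59^0.76 = 5.127
v^0.38 = 15600^0.38 = 39.21
g^-0.25 = 9.81^-0.25 = 0.5650
(sin 50°)^0.33 = 0.7660^0.33 = 0.9158
D = 1.3 × 1.364 × 5.127 × 39.21 × 0.5650 × 0.9158 = 184.4 m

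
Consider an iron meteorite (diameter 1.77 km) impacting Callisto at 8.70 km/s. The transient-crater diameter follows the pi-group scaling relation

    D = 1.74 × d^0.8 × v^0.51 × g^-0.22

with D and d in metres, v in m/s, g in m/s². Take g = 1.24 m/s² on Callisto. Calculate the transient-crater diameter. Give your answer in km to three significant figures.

D ≈ 67.2 km

In SI units: d = 1770 m, v = 8700 m/s.
d^0.8 = 1770^0.8 = 396.6
v^0.51 = 8700^0.51 = 102.1
g^-0.22 = 1.24^-0.22 = 0.9538
D = 1.74 × 396.6 × 102.1 × 0.9538 = 67202 m
   = 67.20 km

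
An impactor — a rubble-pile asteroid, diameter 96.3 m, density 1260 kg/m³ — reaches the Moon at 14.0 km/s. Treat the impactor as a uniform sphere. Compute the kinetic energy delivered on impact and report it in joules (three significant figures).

E ≈ 5.77 × 10^16 J

v = 14000 m/s.
Mass m = (π/6) ρ d³ = (π/6) × 1260 × (96.3)³ = 5.892 × 10^8 kg
E = ½ m v² = 0.5 × 5.892 × 10^8 × (14000)² = 5.774 × 10^16 J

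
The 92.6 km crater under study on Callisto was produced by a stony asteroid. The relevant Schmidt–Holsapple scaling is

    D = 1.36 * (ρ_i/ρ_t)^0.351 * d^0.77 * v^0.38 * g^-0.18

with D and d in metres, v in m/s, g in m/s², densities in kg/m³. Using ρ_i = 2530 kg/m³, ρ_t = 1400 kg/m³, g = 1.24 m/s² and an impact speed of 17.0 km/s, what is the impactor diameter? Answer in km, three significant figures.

d ≈ 12.4 km

Rearranging for d: d = [D / (1.36 · (2530/1400)^0.351 · 17000^0.38 · 1.24^-0.18)]^(1/0.77).
D = 92600 m.
(2530/1400)^0.351 = 1.231
17000^0.38 = 40.51
1.24^-0.18 = 0.9620
Denominator = 1.36 × 1.231 × 40.51 × 0.9620 = 65.24
D / 65.24 = 92600 / 65.24 = 1419
d = 1419^(1/0.77) = 1419^1.2987 = 12402 m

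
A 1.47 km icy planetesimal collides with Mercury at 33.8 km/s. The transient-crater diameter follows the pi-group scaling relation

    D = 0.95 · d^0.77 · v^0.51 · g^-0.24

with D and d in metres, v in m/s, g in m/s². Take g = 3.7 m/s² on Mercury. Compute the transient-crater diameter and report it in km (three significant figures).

In SI units: d = 1470 m, v = 33800 m/s.
d^0.77 = 1470^0.77 = 274.7
v^0.51 = 33800^0.51 = 204.1
g^-0.24 = 3.7^-0.24 = 0.7305
D = 0.95 × 274.7 × 204.1 × 0.7305 = 38909 m
   = 38.91 km

D ≈ 38.9 km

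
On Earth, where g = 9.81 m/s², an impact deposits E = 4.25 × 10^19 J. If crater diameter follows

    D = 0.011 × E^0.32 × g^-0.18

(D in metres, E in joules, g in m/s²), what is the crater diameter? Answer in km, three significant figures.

D ≈ 13.9 km

E^0.32 = (4.25 × 10^19)^0.32 = 1.910 × 10^6
g^-0.18 = 9.81^-0.18 = 0.6630
D = 0.011 × 1.910 × 10^6 × 0.6630 = 13930 m
   = 13.93 km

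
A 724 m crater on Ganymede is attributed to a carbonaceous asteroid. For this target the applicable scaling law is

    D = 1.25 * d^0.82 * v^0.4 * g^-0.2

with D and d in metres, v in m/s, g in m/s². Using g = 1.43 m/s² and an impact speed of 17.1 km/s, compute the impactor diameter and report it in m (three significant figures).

d ≈ 22.0 m

Rearranging for d: d = [D / (1.25 · 17100^0.4 · 1.43^-0.2)]^(1/0.82).
17100^0.4 = 49.34
1.43^-0.2 = 0.9310
Denominator = 1.25 × 49.34 × 0.9310 = 57.42
D / 57.42 = 724 / 57.42 = 12.61
d = 12.61^(1/0.82) = 12.61^1.2195 = 21.99 m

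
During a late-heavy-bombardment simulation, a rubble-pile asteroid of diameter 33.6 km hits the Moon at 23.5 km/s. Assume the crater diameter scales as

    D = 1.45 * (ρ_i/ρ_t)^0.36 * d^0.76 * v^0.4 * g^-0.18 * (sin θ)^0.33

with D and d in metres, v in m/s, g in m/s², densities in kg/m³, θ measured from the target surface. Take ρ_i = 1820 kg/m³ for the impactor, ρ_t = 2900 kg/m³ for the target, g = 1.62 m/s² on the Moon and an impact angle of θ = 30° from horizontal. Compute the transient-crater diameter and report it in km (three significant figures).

D ≈ 138 km

In SI units: d = 33600 m, v = 23500 m/s.
(ρ_i/ρ_t)^0.36 = (1820/2900)^0.36 = 0.8456
d^0.76 = 33600^0.76 = 2754
v^0.4 = 23500^0.4 = 56.03
g^-0.18 = 1.62^-0.18 = 0.9168
(sin 30°)^0.33 = 0.5000^0.33 = 0.7955
D = 1.45 × 0.8456 × 2754 × 56.03 × 0.9168 × 0.7955 = 1.380 × 10^5 m
   = 138.0 km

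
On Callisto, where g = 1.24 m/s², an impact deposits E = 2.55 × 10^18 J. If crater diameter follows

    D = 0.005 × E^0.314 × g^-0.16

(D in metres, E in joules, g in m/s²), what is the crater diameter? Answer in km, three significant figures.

D ≈ 2.91 km

E^0.314 = (2.55 × 10^18)^0.314 = 6.021 × 10^5
g^-0.16 = 1.24^-0.16 = 0.9662
D = 0.005 × 6.021 × 10^5 × 0.9662 = 2909 m
   = 2.909 km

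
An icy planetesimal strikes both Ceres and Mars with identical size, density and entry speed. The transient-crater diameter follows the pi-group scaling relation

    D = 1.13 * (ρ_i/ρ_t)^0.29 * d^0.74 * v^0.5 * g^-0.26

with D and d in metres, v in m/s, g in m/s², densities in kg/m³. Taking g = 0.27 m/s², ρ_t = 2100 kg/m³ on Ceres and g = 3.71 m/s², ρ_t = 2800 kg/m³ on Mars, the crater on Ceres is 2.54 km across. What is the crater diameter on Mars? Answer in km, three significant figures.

D ≈ 1.18 km

The impactor-only factors (d, v, ρ_i) cancel in the ratio, leaving D_Mars/D_Ceres = (g_Mars/g_Ceres)^-0.26 · (ρ_t,Ceres/ρ_t,Mars)^0.29.
(3.71/0.27)^-0.26 = 13.74^-0.26 = 0.5060
(2100/2800)^0.29 = 0.7500^0.29 = 0.9200
Ratio = 0.5060 × 0.9200 = 0.4655
D_Mars = 0.4655 × 2.54 km = 1.18 km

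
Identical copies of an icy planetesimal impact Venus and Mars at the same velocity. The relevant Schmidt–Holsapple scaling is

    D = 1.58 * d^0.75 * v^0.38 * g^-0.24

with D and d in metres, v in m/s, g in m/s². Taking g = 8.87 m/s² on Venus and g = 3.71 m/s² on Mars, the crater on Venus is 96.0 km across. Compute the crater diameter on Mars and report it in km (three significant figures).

All impactor-dependent factors cancel in the ratio, leaving D_Mars/D_Venus = (g_Mars/g_Venus)^-0.24.
(3.71/8.87)^-0.24 = 0.4183^-0.24 = 1.233
D_Mars = 1.233 × 96.0 km = 118 km

D ≈ 118 km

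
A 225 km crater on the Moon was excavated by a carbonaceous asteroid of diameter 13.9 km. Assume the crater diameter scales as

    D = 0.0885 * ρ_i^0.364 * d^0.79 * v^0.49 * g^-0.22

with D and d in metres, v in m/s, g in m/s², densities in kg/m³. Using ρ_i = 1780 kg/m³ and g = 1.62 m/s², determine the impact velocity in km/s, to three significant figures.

Rearranging for v: v = [D / (0.0885 · 1780^0.364 · 13900^0.79 · 1.62^-0.22)]^(1/0.49).
D = 225000 m.
1780^0.364 = 15.25
13900^0.79 = 1875
1.62^-0.22 = 0.8993
Denominator = 0.0885 × 15.25 × 1875 × 0.8993 = 2276
D / 2276 = 225000 / 2276 = 98.86
v = 98.86^(1/0.49) = 98.86^2.0408 = 11788 m/s

v ≈ 11.8 km/s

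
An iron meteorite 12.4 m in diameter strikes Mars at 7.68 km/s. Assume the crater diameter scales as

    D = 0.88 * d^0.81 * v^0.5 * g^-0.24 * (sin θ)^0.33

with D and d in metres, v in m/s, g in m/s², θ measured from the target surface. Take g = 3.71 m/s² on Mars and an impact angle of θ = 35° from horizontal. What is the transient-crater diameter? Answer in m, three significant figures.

D ≈ 360 m

In SI units: v = 7680 m/s.
d^0.81 = 12.4^0.81 = 7.685
v^0.5 = 7680^0.5 = 87.64
g^-0.24 = 3.71^-0.24 = 0.7300
(sin 35°)^0.33 = 0.5736^0.33 = 0.8324
D = 0.88 × 7.685 × 87.64 × 0.7300 × 0.8324 = 360.2 m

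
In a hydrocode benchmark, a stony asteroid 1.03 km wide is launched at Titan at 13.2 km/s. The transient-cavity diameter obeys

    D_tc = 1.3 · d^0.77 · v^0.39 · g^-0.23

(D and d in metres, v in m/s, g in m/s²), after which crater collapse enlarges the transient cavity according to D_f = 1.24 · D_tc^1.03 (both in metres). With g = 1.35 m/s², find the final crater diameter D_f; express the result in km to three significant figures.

In SI: d = 1030 m, v = 13200 m/s.
d^0.77 = 1030^0.77 = 208.9
v^0.39 = 13200^0.39 = 40.46
g^-0.23 = 1.35^-0.23 = 0.9333
D_tc = 1.3 × 208.9 × 40.46 × 0.9333 = 10250 m
D_f = 1.24 × (10250)^1.03 = 16767 m
     = 16.77 km

D_f ≈ 16.8 km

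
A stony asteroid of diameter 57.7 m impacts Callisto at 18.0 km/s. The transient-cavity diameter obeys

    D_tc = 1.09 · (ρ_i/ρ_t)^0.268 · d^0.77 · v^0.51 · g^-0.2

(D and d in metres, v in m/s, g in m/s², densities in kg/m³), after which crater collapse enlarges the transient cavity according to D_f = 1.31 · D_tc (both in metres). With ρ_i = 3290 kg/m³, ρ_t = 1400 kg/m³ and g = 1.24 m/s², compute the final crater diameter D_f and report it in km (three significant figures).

D_f ≈ 5.78 km

v = 18000 m/s.
(ρ_i/ρ_t)^0.268 = (3290/1400)^0.268 = 1.257
d^0.77 = 57.7^0.77 = 22.70
v^0.51 = 18000^0.51 = 148.0
g^-0.2 = 1.24^-0.2 = 0.9579
D_tc = 1.09 × 1.257 × 22.70 × 148.0 × 0.9579 = 4409 m
D_f = 1.31 × 4409 = 5776 m
     = 5.776 km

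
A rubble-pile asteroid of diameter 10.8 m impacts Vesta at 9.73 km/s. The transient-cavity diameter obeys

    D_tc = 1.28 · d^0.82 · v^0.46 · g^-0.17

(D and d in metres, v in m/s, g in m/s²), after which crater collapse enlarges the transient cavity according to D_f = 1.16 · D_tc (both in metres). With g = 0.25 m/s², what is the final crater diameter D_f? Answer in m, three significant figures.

D_f ≈ 904 m

v = 9730 m/s.
d^0.82 = 10.8^0.82 = 7.037
v^0.46 = 9730^0.46 = 68.32
g^-0.17 = 0.25^-0.17 = 1.266
D_tc = 1.28 × 7.037 × 68.32 × 1.266 = 779.1 m
D_f = 1.16 × 779.1 = 903.8 m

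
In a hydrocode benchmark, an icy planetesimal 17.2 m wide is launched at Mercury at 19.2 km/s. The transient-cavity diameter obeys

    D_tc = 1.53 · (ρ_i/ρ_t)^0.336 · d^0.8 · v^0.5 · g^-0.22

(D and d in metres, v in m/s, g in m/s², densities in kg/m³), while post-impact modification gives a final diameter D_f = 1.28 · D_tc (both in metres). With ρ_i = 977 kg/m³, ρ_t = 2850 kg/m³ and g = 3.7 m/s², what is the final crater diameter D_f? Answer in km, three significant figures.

v = 19200 m/s.
(ρ_i/ρ_t)^0.336 = (977/2850)^0.336 = 0.6979
d^0.8 = 17.2^0.8 = 9.737
v^0.5 = 19200^0.5 = 138.6
g^-0.22 = 3.7^-0.22 = 0.7499
D_tc = 1.53 × 0.6979 × 9.737 × 138.6 × 0.7499 = 1081 m
D_f = 1.28 × 1081 = 1384 m
     = 1.384 km

D_f ≈ 1.38 km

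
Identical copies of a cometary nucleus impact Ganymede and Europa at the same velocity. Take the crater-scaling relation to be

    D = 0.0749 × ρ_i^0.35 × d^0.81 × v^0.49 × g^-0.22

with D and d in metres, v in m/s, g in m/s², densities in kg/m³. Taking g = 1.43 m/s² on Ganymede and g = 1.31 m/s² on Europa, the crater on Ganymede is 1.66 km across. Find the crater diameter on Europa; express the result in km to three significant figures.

D ≈ 1.69 km

All impactor-dependent factors cancel in the ratio, leaving D_Europa/D_Ganymede = (g_Europa/g_Ganymede)^-0.22.
(1.31/1.43)^-0.22 = 0.9161^-0.22 = 1.019
D_Europa = 1.019 × 1.66 km = 1.69 km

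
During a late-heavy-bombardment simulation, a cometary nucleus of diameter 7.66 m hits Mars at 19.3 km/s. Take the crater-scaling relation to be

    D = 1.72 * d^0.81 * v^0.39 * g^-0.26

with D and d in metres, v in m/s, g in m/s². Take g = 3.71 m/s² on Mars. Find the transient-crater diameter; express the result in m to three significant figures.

In SI units: v = 19300 m/s.
d^0.81 = 7.66^0.81 = 5.203
v^0.39 = 19300^0.39 = 46.92
g^-0.26 = 3.71^-0.26 = 0.7112
D = 1.72 × 5.203 × 46.92 × 0.7112 = 298.6 m

D ≈ 299 m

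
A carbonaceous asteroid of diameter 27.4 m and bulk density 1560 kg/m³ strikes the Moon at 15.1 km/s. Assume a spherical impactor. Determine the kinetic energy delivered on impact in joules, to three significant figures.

E ≈ 1.92 × 10^15 J

v = 15100 m/s.
Mass m = (π/6) ρ d³ = (π/6) × 1560 × (27.4)³ = 1.680 × 10^7 kg
E = ½ m v² = 0.5 × 1.680 × 10^7 × (15100)² = 1.915 × 10^15 J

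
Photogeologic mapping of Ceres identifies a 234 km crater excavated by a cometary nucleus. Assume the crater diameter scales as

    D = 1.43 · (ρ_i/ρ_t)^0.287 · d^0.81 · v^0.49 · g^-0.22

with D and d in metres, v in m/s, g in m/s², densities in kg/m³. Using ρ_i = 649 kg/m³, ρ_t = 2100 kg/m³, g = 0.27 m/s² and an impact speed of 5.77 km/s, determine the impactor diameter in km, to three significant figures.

d ≈ 15.4 km

Rearranging for d: d = [D / (1.43 · (649/2100)^0.287 · 5770^0.49 · 0.27^-0.22)]^(1/0.81).
D = 234000 m.
(649/2100)^0.287 = 0.7139
5770^0.49 = 69.66
0.27^-0.22 = 1.334
Denominator = 1.43 × 0.7139 × 69.66 × 1.334 = 94.87
D / 94.87 = 234000 / 94.87 = 2467
d = 2467^(1/0.81) = 2467^1.2346 = 15416 m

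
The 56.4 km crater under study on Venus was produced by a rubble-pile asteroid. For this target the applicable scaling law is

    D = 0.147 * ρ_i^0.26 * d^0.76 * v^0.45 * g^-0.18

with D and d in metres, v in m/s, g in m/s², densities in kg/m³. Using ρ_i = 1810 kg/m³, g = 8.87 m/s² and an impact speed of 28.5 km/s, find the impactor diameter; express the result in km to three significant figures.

Rearranging for d: d = [D / (0.147 · 1810^0.26 · 28500^0.45 · 8.87^-0.18)]^(1/0.76).
D = 56400 m.
1810^0.26 = 7.031
28500^0.45 = 101.1
8.87^-0.18 = 0.6751
Denominator = 0.147 × 7.031 × 101.1 × 0.6751 = 70.54
D / 70.54 = 56400 / 70.54 = 799.5
d = 799.5^(1/0.76) = 799.5^1.3158 = 6600 m

d ≈ 6.60 km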